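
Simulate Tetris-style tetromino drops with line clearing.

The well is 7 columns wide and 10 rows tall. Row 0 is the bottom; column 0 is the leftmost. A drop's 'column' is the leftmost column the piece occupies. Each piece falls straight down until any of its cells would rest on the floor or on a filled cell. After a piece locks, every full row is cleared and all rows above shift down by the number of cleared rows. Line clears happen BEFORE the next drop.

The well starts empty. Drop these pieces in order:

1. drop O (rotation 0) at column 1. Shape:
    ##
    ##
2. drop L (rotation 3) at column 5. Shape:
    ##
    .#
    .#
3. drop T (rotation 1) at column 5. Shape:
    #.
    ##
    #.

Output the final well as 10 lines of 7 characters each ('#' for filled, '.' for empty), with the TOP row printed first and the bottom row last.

Answer: .......
.......
.......
.......
.....#.
.....##
.....#.
.....##
.##...#
.##...#

Derivation:
Drop 1: O rot0 at col 1 lands with bottom-row=0; cleared 0 line(s) (total 0); column heights now [0 2 2 0 0 0 0], max=2
Drop 2: L rot3 at col 5 lands with bottom-row=0; cleared 0 line(s) (total 0); column heights now [0 2 2 0 0 3 3], max=3
Drop 3: T rot1 at col 5 lands with bottom-row=3; cleared 0 line(s) (total 0); column heights now [0 2 2 0 0 6 5], max=6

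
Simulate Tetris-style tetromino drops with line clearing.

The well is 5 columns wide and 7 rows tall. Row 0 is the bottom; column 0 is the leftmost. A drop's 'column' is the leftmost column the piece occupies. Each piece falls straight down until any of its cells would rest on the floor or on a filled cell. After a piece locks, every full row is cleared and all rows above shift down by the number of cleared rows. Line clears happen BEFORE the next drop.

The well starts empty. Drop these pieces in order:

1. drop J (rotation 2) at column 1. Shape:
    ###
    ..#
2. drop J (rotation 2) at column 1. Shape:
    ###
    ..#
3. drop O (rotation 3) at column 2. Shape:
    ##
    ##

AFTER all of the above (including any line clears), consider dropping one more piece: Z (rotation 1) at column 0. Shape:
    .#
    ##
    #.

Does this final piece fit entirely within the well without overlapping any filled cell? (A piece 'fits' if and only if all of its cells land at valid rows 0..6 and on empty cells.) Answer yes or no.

Answer: yes

Derivation:
Drop 1: J rot2 at col 1 lands with bottom-row=0; cleared 0 line(s) (total 0); column heights now [0 2 2 2 0], max=2
Drop 2: J rot2 at col 1 lands with bottom-row=2; cleared 0 line(s) (total 0); column heights now [0 4 4 4 0], max=4
Drop 3: O rot3 at col 2 lands with bottom-row=4; cleared 0 line(s) (total 0); column heights now [0 4 6 6 0], max=6
Test piece Z rot1 at col 0 (width 2): heights before test = [0 4 6 6 0]; fits = True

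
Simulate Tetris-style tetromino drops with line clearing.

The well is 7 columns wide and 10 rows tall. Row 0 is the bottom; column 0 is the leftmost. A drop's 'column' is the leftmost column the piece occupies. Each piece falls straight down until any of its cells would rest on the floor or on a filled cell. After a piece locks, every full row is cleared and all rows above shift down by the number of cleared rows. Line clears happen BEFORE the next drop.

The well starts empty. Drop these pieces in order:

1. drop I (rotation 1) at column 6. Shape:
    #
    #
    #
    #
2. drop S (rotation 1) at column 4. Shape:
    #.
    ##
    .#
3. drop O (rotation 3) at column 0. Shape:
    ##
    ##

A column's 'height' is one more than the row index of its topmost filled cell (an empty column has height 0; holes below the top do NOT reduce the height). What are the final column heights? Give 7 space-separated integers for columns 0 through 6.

Answer: 2 2 0 0 3 2 4

Derivation:
Drop 1: I rot1 at col 6 lands with bottom-row=0; cleared 0 line(s) (total 0); column heights now [0 0 0 0 0 0 4], max=4
Drop 2: S rot1 at col 4 lands with bottom-row=0; cleared 0 line(s) (total 0); column heights now [0 0 0 0 3 2 4], max=4
Drop 3: O rot3 at col 0 lands with bottom-row=0; cleared 0 line(s) (total 0); column heights now [2 2 0 0 3 2 4], max=4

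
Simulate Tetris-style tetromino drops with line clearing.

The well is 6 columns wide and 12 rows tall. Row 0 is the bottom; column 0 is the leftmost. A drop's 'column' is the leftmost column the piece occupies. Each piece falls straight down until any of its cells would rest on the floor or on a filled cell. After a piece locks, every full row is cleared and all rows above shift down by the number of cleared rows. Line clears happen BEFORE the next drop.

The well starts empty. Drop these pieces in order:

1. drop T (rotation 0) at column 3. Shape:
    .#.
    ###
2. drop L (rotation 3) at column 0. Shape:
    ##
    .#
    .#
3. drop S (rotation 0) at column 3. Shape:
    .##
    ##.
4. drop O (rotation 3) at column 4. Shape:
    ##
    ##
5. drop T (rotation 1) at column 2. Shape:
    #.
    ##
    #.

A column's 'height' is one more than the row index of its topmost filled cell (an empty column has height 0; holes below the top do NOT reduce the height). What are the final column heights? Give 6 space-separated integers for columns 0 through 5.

Drop 1: T rot0 at col 3 lands with bottom-row=0; cleared 0 line(s) (total 0); column heights now [0 0 0 1 2 1], max=2
Drop 2: L rot3 at col 0 lands with bottom-row=0; cleared 0 line(s) (total 0); column heights now [3 3 0 1 2 1], max=3
Drop 3: S rot0 at col 3 lands with bottom-row=2; cleared 0 line(s) (total 0); column heights now [3 3 0 3 4 4], max=4
Drop 4: O rot3 at col 4 lands with bottom-row=4; cleared 0 line(s) (total 0); column heights now [3 3 0 3 6 6], max=6
Drop 5: T rot1 at col 2 lands with bottom-row=2; cleared 0 line(s) (total 0); column heights now [3 3 5 4 6 6], max=6

Answer: 3 3 5 4 6 6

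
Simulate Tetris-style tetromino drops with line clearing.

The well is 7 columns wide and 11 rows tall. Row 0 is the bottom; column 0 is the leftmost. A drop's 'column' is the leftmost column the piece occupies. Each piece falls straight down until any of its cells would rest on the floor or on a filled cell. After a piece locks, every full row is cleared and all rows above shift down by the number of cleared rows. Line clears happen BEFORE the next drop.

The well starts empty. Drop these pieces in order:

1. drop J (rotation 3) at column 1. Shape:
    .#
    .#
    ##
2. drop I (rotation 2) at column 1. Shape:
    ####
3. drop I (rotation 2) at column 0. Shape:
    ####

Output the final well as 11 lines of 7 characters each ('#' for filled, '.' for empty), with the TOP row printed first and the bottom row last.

Answer: .......
.......
.......
.......
.......
.......
####...
.####..
..#....
..#....
.##....

Derivation:
Drop 1: J rot3 at col 1 lands with bottom-row=0; cleared 0 line(s) (total 0); column heights now [0 1 3 0 0 0 0], max=3
Drop 2: I rot2 at col 1 lands with bottom-row=3; cleared 0 line(s) (total 0); column heights now [0 4 4 4 4 0 0], max=4
Drop 3: I rot2 at col 0 lands with bottom-row=4; cleared 0 line(s) (total 0); column heights now [5 5 5 5 4 0 0], max=5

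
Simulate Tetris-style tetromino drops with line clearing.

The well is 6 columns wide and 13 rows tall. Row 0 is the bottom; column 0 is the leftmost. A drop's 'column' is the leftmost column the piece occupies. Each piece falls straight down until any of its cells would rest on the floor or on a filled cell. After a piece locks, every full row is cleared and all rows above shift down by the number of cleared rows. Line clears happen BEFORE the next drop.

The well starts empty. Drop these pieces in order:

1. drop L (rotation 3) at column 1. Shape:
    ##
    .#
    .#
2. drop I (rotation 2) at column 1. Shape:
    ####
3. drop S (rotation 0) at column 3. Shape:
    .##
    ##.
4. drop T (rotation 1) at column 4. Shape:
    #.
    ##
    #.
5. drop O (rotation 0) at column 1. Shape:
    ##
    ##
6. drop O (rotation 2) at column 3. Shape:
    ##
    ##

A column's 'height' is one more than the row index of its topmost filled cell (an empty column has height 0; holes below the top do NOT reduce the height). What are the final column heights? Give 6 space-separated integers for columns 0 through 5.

Drop 1: L rot3 at col 1 lands with bottom-row=0; cleared 0 line(s) (total 0); column heights now [0 3 3 0 0 0], max=3
Drop 2: I rot2 at col 1 lands with bottom-row=3; cleared 0 line(s) (total 0); column heights now [0 4 4 4 4 0], max=4
Drop 3: S rot0 at col 3 lands with bottom-row=4; cleared 0 line(s) (total 0); column heights now [0 4 4 5 6 6], max=6
Drop 4: T rot1 at col 4 lands with bottom-row=6; cleared 0 line(s) (total 0); column heights now [0 4 4 5 9 8], max=9
Drop 5: O rot0 at col 1 lands with bottom-row=4; cleared 0 line(s) (total 0); column heights now [0 6 6 5 9 8], max=9
Drop 6: O rot2 at col 3 lands with bottom-row=9; cleared 0 line(s) (total 0); column heights now [0 6 6 11 11 8], max=11

Answer: 0 6 6 11 11 8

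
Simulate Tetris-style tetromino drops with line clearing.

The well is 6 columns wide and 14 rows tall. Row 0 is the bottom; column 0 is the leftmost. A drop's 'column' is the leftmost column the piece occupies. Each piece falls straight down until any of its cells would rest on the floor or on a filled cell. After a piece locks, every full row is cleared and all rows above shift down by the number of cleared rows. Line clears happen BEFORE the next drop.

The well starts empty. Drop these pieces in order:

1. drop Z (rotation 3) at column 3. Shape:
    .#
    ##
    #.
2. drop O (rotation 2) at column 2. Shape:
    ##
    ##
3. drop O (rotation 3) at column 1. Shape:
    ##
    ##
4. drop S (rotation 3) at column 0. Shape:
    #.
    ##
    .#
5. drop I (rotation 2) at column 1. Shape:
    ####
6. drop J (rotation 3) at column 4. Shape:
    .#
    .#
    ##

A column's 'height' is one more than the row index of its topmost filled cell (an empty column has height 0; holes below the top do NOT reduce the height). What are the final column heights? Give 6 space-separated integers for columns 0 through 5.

Drop 1: Z rot3 at col 3 lands with bottom-row=0; cleared 0 line(s) (total 0); column heights now [0 0 0 2 3 0], max=3
Drop 2: O rot2 at col 2 lands with bottom-row=2; cleared 0 line(s) (total 0); column heights now [0 0 4 4 3 0], max=4
Drop 3: O rot3 at col 1 lands with bottom-row=4; cleared 0 line(s) (total 0); column heights now [0 6 6 4 3 0], max=6
Drop 4: S rot3 at col 0 lands with bottom-row=6; cleared 0 line(s) (total 0); column heights now [9 8 6 4 3 0], max=9
Drop 5: I rot2 at col 1 lands with bottom-row=8; cleared 0 line(s) (total 0); column heights now [9 9 9 9 9 0], max=9
Drop 6: J rot3 at col 4 lands with bottom-row=9; cleared 0 line(s) (total 0); column heights now [9 9 9 9 10 12], max=12

Answer: 9 9 9 9 10 12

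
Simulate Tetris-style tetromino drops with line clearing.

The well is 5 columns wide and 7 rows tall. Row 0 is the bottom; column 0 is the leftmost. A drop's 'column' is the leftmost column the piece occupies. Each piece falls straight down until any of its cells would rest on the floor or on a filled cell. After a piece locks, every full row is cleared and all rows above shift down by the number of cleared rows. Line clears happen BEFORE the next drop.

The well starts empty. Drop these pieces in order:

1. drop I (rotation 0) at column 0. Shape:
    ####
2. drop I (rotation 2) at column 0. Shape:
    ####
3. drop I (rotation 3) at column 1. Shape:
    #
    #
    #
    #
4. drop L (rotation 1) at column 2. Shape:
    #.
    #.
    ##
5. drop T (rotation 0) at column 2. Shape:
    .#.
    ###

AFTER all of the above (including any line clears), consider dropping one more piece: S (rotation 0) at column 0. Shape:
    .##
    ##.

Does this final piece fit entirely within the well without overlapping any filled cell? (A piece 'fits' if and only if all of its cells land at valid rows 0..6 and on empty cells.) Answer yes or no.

Answer: no

Derivation:
Drop 1: I rot0 at col 0 lands with bottom-row=0; cleared 0 line(s) (total 0); column heights now [1 1 1 1 0], max=1
Drop 2: I rot2 at col 0 lands with bottom-row=1; cleared 0 line(s) (total 0); column heights now [2 2 2 2 0], max=2
Drop 3: I rot3 at col 1 lands with bottom-row=2; cleared 0 line(s) (total 0); column heights now [2 6 2 2 0], max=6
Drop 4: L rot1 at col 2 lands with bottom-row=2; cleared 0 line(s) (total 0); column heights now [2 6 5 3 0], max=6
Drop 5: T rot0 at col 2 lands with bottom-row=5; cleared 0 line(s) (total 0); column heights now [2 6 6 7 6], max=7
Test piece S rot0 at col 0 (width 3): heights before test = [2 6 6 7 6]; fits = False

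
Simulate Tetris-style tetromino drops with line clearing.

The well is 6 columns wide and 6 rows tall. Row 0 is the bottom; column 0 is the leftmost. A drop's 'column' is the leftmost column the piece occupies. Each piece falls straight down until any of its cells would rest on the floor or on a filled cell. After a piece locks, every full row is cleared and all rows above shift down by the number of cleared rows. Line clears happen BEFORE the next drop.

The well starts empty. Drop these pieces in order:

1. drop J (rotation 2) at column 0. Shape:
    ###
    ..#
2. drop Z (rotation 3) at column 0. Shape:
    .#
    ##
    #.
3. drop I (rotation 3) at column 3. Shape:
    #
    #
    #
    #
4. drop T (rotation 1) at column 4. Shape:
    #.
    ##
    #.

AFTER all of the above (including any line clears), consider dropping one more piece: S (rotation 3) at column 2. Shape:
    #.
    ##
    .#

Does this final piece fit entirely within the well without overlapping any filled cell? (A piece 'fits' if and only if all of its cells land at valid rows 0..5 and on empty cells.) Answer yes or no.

Drop 1: J rot2 at col 0 lands with bottom-row=0; cleared 0 line(s) (total 0); column heights now [2 2 2 0 0 0], max=2
Drop 2: Z rot3 at col 0 lands with bottom-row=2; cleared 0 line(s) (total 0); column heights now [4 5 2 0 0 0], max=5
Drop 3: I rot3 at col 3 lands with bottom-row=0; cleared 0 line(s) (total 0); column heights now [4 5 2 4 0 0], max=5
Drop 4: T rot1 at col 4 lands with bottom-row=0; cleared 1 line(s) (total 1); column heights now [3 4 1 3 2 0], max=4
Test piece S rot3 at col 2 (width 2): heights before test = [3 4 1 3 2 0]; fits = True

Answer: yes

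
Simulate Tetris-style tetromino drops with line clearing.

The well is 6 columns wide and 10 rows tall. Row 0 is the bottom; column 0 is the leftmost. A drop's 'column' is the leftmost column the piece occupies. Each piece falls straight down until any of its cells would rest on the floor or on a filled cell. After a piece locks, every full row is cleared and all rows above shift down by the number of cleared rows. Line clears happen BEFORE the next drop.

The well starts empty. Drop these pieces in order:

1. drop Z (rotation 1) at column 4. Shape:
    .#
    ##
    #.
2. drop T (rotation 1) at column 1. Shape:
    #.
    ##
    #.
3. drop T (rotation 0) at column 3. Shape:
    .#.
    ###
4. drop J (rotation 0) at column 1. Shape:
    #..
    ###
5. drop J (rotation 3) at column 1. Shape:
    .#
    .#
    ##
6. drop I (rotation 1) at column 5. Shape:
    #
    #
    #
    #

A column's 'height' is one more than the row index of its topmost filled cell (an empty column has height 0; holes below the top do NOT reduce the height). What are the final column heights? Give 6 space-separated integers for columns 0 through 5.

Drop 1: Z rot1 at col 4 lands with bottom-row=0; cleared 0 line(s) (total 0); column heights now [0 0 0 0 2 3], max=3
Drop 2: T rot1 at col 1 lands with bottom-row=0; cleared 0 line(s) (total 0); column heights now [0 3 2 0 2 3], max=3
Drop 3: T rot0 at col 3 lands with bottom-row=3; cleared 0 line(s) (total 0); column heights now [0 3 2 4 5 4], max=5
Drop 4: J rot0 at col 1 lands with bottom-row=4; cleared 0 line(s) (total 0); column heights now [0 6 5 5 5 4], max=6
Drop 5: J rot3 at col 1 lands with bottom-row=6; cleared 0 line(s) (total 0); column heights now [0 7 9 5 5 4], max=9
Drop 6: I rot1 at col 5 lands with bottom-row=4; cleared 0 line(s) (total 0); column heights now [0 7 9 5 5 8], max=9

Answer: 0 7 9 5 5 8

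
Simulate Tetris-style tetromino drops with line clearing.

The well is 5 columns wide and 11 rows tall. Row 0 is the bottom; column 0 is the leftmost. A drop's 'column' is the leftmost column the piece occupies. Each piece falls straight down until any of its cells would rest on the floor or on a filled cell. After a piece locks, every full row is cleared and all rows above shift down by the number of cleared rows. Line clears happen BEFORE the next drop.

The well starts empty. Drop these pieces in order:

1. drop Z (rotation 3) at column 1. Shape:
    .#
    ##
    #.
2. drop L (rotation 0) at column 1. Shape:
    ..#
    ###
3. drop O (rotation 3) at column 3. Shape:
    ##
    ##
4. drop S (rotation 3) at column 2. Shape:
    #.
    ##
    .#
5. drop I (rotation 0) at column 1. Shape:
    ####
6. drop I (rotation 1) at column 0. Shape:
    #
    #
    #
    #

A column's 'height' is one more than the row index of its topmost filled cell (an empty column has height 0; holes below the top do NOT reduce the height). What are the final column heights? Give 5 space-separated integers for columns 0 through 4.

Drop 1: Z rot3 at col 1 lands with bottom-row=0; cleared 0 line(s) (total 0); column heights now [0 2 3 0 0], max=3
Drop 2: L rot0 at col 1 lands with bottom-row=3; cleared 0 line(s) (total 0); column heights now [0 4 4 5 0], max=5
Drop 3: O rot3 at col 3 lands with bottom-row=5; cleared 0 line(s) (total 0); column heights now [0 4 4 7 7], max=7
Drop 4: S rot3 at col 2 lands with bottom-row=7; cleared 0 line(s) (total 0); column heights now [0 4 10 9 7], max=10
Drop 5: I rot0 at col 1 lands with bottom-row=10; cleared 0 line(s) (total 0); column heights now [0 11 11 11 11], max=11
Drop 6: I rot1 at col 0 lands with bottom-row=0; cleared 0 line(s) (total 0); column heights now [4 11 11 11 11], max=11

Answer: 4 11 11 11 11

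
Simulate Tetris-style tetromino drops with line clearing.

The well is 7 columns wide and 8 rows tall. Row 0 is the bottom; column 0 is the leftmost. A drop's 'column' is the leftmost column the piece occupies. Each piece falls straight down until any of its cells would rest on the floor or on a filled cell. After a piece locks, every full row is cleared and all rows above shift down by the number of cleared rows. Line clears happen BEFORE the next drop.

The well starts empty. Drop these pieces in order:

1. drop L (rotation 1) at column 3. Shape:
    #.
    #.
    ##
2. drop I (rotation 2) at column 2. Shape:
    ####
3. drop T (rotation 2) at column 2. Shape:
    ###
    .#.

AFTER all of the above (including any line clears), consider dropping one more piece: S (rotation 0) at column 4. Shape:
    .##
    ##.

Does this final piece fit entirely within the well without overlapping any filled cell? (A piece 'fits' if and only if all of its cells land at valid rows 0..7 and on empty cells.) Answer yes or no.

Drop 1: L rot1 at col 3 lands with bottom-row=0; cleared 0 line(s) (total 0); column heights now [0 0 0 3 1 0 0], max=3
Drop 2: I rot2 at col 2 lands with bottom-row=3; cleared 0 line(s) (total 0); column heights now [0 0 4 4 4 4 0], max=4
Drop 3: T rot2 at col 2 lands with bottom-row=4; cleared 0 line(s) (total 0); column heights now [0 0 6 6 6 4 0], max=6
Test piece S rot0 at col 4 (width 3): heights before test = [0 0 6 6 6 4 0]; fits = True

Answer: yes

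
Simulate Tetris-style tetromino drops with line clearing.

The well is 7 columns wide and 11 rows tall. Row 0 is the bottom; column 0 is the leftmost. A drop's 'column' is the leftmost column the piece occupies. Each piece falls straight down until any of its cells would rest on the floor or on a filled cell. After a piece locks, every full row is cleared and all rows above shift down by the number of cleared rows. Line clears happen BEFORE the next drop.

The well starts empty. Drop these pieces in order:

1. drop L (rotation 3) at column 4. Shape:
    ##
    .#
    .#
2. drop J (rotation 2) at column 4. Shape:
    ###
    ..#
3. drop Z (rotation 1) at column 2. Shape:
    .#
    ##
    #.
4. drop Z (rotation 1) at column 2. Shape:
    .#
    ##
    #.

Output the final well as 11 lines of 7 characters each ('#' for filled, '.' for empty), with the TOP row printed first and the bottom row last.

Drop 1: L rot3 at col 4 lands with bottom-row=0; cleared 0 line(s) (total 0); column heights now [0 0 0 0 3 3 0], max=3
Drop 2: J rot2 at col 4 lands with bottom-row=2; cleared 0 line(s) (total 0); column heights now [0 0 0 0 4 4 4], max=4
Drop 3: Z rot1 at col 2 lands with bottom-row=0; cleared 0 line(s) (total 0); column heights now [0 0 2 3 4 4 4], max=4
Drop 4: Z rot1 at col 2 lands with bottom-row=2; cleared 0 line(s) (total 0); column heights now [0 0 4 5 4 4 4], max=5

Answer: .......
.......
.......
.......
.......
.......
...#...
..#####
..#####
..##.#.
..#..#.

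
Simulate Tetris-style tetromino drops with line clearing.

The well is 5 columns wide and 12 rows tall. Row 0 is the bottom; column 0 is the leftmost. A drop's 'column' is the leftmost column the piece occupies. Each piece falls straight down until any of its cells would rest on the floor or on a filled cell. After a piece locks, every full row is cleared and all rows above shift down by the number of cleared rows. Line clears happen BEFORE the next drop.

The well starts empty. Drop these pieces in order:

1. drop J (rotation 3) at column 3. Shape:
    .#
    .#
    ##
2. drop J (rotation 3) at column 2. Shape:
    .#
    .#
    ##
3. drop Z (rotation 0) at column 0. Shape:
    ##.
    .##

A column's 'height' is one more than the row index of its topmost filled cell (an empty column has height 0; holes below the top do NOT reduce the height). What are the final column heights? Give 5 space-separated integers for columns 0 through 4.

Answer: 4 4 3 4 3

Derivation:
Drop 1: J rot3 at col 3 lands with bottom-row=0; cleared 0 line(s) (total 0); column heights now [0 0 0 1 3], max=3
Drop 2: J rot3 at col 2 lands with bottom-row=1; cleared 0 line(s) (total 0); column heights now [0 0 2 4 3], max=4
Drop 3: Z rot0 at col 0 lands with bottom-row=2; cleared 0 line(s) (total 0); column heights now [4 4 3 4 3], max=4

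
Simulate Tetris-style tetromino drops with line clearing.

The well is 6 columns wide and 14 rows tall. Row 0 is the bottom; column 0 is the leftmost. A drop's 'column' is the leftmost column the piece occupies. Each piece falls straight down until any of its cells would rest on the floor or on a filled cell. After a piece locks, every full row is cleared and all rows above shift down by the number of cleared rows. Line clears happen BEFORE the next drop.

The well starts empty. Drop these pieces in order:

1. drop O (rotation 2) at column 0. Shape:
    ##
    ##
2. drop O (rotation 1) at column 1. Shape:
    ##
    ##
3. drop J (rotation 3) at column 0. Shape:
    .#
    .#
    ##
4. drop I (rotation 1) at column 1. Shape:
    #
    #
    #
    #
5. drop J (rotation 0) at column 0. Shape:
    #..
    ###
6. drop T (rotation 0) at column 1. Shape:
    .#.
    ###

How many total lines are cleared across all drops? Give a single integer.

Answer: 0

Derivation:
Drop 1: O rot2 at col 0 lands with bottom-row=0; cleared 0 line(s) (total 0); column heights now [2 2 0 0 0 0], max=2
Drop 2: O rot1 at col 1 lands with bottom-row=2; cleared 0 line(s) (total 0); column heights now [2 4 4 0 0 0], max=4
Drop 3: J rot3 at col 0 lands with bottom-row=4; cleared 0 line(s) (total 0); column heights now [5 7 4 0 0 0], max=7
Drop 4: I rot1 at col 1 lands with bottom-row=7; cleared 0 line(s) (total 0); column heights now [5 11 4 0 0 0], max=11
Drop 5: J rot0 at col 0 lands with bottom-row=11; cleared 0 line(s) (total 0); column heights now [13 12 12 0 0 0], max=13
Drop 6: T rot0 at col 1 lands with bottom-row=12; cleared 0 line(s) (total 0); column heights now [13 13 14 13 0 0], max=14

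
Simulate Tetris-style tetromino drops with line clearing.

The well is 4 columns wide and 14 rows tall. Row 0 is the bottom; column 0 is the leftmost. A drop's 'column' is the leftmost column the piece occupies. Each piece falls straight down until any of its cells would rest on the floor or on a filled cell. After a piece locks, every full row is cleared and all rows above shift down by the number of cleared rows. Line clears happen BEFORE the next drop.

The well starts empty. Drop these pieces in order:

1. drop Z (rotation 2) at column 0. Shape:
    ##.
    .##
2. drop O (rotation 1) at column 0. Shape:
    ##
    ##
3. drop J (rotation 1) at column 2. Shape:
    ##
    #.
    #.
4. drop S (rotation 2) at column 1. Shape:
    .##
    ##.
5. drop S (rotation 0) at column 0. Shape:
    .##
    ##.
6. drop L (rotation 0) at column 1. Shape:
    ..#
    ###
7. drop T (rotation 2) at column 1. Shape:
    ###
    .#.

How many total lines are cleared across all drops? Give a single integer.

Answer: 2

Derivation:
Drop 1: Z rot2 at col 0 lands with bottom-row=0; cleared 0 line(s) (total 0); column heights now [2 2 1 0], max=2
Drop 2: O rot1 at col 0 lands with bottom-row=2; cleared 0 line(s) (total 0); column heights now [4 4 1 0], max=4
Drop 3: J rot1 at col 2 lands with bottom-row=1; cleared 1 line(s) (total 1); column heights now [3 3 3 0], max=3
Drop 4: S rot2 at col 1 lands with bottom-row=3; cleared 0 line(s) (total 1); column heights now [3 4 5 5], max=5
Drop 5: S rot0 at col 0 lands with bottom-row=4; cleared 1 line(s) (total 2); column heights now [3 5 5 0], max=5
Drop 6: L rot0 at col 1 lands with bottom-row=5; cleared 0 line(s) (total 2); column heights now [3 6 6 7], max=7
Drop 7: T rot2 at col 1 lands with bottom-row=6; cleared 0 line(s) (total 2); column heights now [3 8 8 8], max=8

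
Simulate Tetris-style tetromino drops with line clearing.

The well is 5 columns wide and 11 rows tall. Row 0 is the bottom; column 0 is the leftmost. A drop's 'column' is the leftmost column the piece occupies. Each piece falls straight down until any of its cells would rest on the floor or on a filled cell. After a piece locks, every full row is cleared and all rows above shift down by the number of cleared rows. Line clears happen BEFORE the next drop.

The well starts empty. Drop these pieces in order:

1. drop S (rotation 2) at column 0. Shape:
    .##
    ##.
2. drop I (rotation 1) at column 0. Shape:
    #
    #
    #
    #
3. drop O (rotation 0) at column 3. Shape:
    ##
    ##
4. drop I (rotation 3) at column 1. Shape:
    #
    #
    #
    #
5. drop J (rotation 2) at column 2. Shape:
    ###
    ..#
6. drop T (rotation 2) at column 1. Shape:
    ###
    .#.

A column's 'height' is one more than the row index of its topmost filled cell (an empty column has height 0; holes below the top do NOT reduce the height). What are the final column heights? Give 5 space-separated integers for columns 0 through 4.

Answer: 3 5 5 5 2

Derivation:
Drop 1: S rot2 at col 0 lands with bottom-row=0; cleared 0 line(s) (total 0); column heights now [1 2 2 0 0], max=2
Drop 2: I rot1 at col 0 lands with bottom-row=1; cleared 0 line(s) (total 0); column heights now [5 2 2 0 0], max=5
Drop 3: O rot0 at col 3 lands with bottom-row=0; cleared 1 line(s) (total 1); column heights now [4 1 0 1 1], max=4
Drop 4: I rot3 at col 1 lands with bottom-row=1; cleared 0 line(s) (total 1); column heights now [4 5 0 1 1], max=5
Drop 5: J rot2 at col 2 lands with bottom-row=1; cleared 1 line(s) (total 2); column heights now [3 4 0 1 2], max=4
Drop 6: T rot2 at col 1 lands with bottom-row=3; cleared 0 line(s) (total 2); column heights now [3 5 5 5 2], max=5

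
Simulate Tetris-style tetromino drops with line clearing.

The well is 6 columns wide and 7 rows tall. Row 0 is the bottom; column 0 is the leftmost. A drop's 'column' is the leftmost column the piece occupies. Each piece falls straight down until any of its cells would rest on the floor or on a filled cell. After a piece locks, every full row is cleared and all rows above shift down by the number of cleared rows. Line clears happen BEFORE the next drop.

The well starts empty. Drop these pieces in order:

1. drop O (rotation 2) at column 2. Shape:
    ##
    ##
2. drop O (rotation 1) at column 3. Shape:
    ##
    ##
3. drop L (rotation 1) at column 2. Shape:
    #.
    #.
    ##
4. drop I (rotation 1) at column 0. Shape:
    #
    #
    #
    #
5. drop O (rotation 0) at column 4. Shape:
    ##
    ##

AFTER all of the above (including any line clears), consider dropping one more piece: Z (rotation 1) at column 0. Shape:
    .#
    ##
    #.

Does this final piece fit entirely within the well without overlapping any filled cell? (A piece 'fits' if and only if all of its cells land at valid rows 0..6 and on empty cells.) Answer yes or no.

Drop 1: O rot2 at col 2 lands with bottom-row=0; cleared 0 line(s) (total 0); column heights now [0 0 2 2 0 0], max=2
Drop 2: O rot1 at col 3 lands with bottom-row=2; cleared 0 line(s) (total 0); column heights now [0 0 2 4 4 0], max=4
Drop 3: L rot1 at col 2 lands with bottom-row=4; cleared 0 line(s) (total 0); column heights now [0 0 7 5 4 0], max=7
Drop 4: I rot1 at col 0 lands with bottom-row=0; cleared 0 line(s) (total 0); column heights now [4 0 7 5 4 0], max=7
Drop 5: O rot0 at col 4 lands with bottom-row=4; cleared 0 line(s) (total 0); column heights now [4 0 7 5 6 6], max=7
Test piece Z rot1 at col 0 (width 2): heights before test = [4 0 7 5 6 6]; fits = True

Answer: yes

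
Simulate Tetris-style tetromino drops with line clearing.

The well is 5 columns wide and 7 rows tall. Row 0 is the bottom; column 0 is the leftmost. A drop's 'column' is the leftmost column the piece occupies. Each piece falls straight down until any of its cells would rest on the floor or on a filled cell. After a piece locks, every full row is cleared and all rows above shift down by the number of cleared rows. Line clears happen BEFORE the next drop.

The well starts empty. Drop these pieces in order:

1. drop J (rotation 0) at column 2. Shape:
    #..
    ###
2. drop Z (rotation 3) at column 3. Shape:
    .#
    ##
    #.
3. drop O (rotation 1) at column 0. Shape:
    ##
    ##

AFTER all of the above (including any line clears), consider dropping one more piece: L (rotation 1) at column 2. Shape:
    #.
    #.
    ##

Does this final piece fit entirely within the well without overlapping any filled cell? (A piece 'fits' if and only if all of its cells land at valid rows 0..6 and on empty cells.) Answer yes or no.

Answer: yes

Derivation:
Drop 1: J rot0 at col 2 lands with bottom-row=0; cleared 0 line(s) (total 0); column heights now [0 0 2 1 1], max=2
Drop 2: Z rot3 at col 3 lands with bottom-row=1; cleared 0 line(s) (total 0); column heights now [0 0 2 3 4], max=4
Drop 3: O rot1 at col 0 lands with bottom-row=0; cleared 1 line(s) (total 1); column heights now [1 1 1 2 3], max=3
Test piece L rot1 at col 2 (width 2): heights before test = [1 1 1 2 3]; fits = True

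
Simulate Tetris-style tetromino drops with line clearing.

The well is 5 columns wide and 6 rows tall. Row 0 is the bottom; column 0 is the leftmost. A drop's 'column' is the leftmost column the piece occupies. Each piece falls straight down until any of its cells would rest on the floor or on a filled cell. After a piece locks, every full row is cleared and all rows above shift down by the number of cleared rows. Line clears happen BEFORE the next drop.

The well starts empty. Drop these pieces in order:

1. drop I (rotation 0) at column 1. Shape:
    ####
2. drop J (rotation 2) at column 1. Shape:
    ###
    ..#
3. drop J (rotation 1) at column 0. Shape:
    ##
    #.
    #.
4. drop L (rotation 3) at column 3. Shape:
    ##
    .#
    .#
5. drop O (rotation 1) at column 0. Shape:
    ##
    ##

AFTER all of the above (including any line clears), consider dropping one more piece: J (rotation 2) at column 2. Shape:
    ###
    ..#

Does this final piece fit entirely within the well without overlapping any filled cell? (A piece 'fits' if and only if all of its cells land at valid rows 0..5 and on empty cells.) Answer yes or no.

Drop 1: I rot0 at col 1 lands with bottom-row=0; cleared 0 line(s) (total 0); column heights now [0 1 1 1 1], max=1
Drop 2: J rot2 at col 1 lands with bottom-row=1; cleared 0 line(s) (total 0); column heights now [0 3 3 3 1], max=3
Drop 3: J rot1 at col 0 lands with bottom-row=1; cleared 0 line(s) (total 0); column heights now [4 4 3 3 1], max=4
Drop 4: L rot3 at col 3 lands with bottom-row=1; cleared 1 line(s) (total 1); column heights now [3 3 1 3 3], max=3
Drop 5: O rot1 at col 0 lands with bottom-row=3; cleared 0 line(s) (total 1); column heights now [5 5 1 3 3], max=5
Test piece J rot2 at col 2 (width 3): heights before test = [5 5 1 3 3]; fits = True

Answer: yes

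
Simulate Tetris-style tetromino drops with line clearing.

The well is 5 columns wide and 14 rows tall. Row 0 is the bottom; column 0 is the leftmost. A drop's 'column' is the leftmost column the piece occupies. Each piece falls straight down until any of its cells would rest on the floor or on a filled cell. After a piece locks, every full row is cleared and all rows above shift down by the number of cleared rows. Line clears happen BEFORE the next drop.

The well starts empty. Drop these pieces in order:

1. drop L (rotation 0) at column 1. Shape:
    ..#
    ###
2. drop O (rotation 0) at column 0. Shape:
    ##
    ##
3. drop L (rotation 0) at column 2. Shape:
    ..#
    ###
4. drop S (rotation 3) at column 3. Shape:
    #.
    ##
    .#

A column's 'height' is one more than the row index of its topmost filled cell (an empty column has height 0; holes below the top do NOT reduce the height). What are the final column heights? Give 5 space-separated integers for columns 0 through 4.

Drop 1: L rot0 at col 1 lands with bottom-row=0; cleared 0 line(s) (total 0); column heights now [0 1 1 2 0], max=2
Drop 2: O rot0 at col 0 lands with bottom-row=1; cleared 0 line(s) (total 0); column heights now [3 3 1 2 0], max=3
Drop 3: L rot0 at col 2 lands with bottom-row=2; cleared 1 line(s) (total 1); column heights now [2 2 1 2 3], max=3
Drop 4: S rot3 at col 3 lands with bottom-row=3; cleared 0 line(s) (total 1); column heights now [2 2 1 6 5], max=6

Answer: 2 2 1 6 5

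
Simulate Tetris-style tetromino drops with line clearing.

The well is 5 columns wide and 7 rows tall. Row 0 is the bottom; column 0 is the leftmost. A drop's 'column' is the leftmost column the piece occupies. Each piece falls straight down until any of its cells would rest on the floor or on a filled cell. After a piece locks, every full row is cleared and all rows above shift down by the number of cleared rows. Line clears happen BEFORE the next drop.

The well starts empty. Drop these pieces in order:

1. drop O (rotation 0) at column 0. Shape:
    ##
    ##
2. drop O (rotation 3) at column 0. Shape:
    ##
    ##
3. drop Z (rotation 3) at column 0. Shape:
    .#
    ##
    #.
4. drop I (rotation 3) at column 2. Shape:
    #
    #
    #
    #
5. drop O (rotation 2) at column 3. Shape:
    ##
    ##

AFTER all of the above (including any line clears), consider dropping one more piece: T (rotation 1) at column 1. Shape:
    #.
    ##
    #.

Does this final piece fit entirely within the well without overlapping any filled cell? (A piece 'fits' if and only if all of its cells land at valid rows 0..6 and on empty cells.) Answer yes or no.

Answer: no

Derivation:
Drop 1: O rot0 at col 0 lands with bottom-row=0; cleared 0 line(s) (total 0); column heights now [2 2 0 0 0], max=2
Drop 2: O rot3 at col 0 lands with bottom-row=2; cleared 0 line(s) (total 0); column heights now [4 4 0 0 0], max=4
Drop 3: Z rot3 at col 0 lands with bottom-row=4; cleared 0 line(s) (total 0); column heights now [6 7 0 0 0], max=7
Drop 4: I rot3 at col 2 lands with bottom-row=0; cleared 0 line(s) (total 0); column heights now [6 7 4 0 0], max=7
Drop 5: O rot2 at col 3 lands with bottom-row=0; cleared 2 line(s) (total 2); column heights now [4 5 2 0 0], max=5
Test piece T rot1 at col 1 (width 2): heights before test = [4 5 2 0 0]; fits = False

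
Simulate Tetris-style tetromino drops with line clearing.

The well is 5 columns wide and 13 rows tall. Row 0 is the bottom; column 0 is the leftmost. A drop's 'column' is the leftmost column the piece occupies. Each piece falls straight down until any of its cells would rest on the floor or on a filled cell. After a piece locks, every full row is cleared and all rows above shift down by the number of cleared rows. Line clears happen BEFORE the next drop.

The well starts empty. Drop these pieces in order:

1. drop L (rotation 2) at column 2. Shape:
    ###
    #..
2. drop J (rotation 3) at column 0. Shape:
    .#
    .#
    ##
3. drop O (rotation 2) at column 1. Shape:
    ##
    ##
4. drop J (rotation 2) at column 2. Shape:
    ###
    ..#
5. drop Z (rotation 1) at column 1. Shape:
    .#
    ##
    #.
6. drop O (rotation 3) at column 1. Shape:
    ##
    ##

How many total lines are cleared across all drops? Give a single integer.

Drop 1: L rot2 at col 2 lands with bottom-row=0; cleared 0 line(s) (total 0); column heights now [0 0 2 2 2], max=2
Drop 2: J rot3 at col 0 lands with bottom-row=0; cleared 0 line(s) (total 0); column heights now [1 3 2 2 2], max=3
Drop 3: O rot2 at col 1 lands with bottom-row=3; cleared 0 line(s) (total 0); column heights now [1 5 5 2 2], max=5
Drop 4: J rot2 at col 2 lands with bottom-row=4; cleared 0 line(s) (total 0); column heights now [1 5 6 6 6], max=6
Drop 5: Z rot1 at col 1 lands with bottom-row=5; cleared 0 line(s) (total 0); column heights now [1 7 8 6 6], max=8
Drop 6: O rot3 at col 1 lands with bottom-row=8; cleared 0 line(s) (total 0); column heights now [1 10 10 6 6], max=10

Answer: 0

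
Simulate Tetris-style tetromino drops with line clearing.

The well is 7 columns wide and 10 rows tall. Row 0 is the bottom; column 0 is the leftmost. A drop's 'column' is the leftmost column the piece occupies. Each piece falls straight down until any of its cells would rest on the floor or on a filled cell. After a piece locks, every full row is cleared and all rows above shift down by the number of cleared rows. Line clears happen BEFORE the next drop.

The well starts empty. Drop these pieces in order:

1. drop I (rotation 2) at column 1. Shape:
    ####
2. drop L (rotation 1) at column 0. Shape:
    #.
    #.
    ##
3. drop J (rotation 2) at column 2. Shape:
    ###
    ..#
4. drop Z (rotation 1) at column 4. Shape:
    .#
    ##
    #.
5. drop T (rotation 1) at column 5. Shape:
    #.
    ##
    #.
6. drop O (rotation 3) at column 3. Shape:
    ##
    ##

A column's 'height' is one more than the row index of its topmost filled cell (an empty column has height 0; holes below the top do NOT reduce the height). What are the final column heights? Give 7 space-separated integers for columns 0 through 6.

Answer: 4 2 3 7 7 9 8

Derivation:
Drop 1: I rot2 at col 1 lands with bottom-row=0; cleared 0 line(s) (total 0); column heights now [0 1 1 1 1 0 0], max=1
Drop 2: L rot1 at col 0 lands with bottom-row=1; cleared 0 line(s) (total 0); column heights now [4 2 1 1 1 0 0], max=4
Drop 3: J rot2 at col 2 lands with bottom-row=1; cleared 0 line(s) (total 0); column heights now [4 2 3 3 3 0 0], max=4
Drop 4: Z rot1 at col 4 lands with bottom-row=3; cleared 0 line(s) (total 0); column heights now [4 2 3 3 5 6 0], max=6
Drop 5: T rot1 at col 5 lands with bottom-row=6; cleared 0 line(s) (total 0); column heights now [4 2 3 3 5 9 8], max=9
Drop 6: O rot3 at col 3 lands with bottom-row=5; cleared 0 line(s) (total 0); column heights now [4 2 3 7 7 9 8], max=9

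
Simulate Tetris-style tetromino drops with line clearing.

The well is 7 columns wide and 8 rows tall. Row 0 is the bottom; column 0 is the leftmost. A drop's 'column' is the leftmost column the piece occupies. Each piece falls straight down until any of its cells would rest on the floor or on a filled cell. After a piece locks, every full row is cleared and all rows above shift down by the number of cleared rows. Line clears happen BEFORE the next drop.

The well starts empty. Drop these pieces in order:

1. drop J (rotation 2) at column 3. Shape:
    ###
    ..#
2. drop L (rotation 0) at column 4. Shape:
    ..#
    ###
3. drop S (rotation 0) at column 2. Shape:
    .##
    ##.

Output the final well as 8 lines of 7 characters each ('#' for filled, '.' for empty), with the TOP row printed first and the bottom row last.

Answer: .......
.......
.......
.......
...##.#
..#####
...###.
.....#.

Derivation:
Drop 1: J rot2 at col 3 lands with bottom-row=0; cleared 0 line(s) (total 0); column heights now [0 0 0 2 2 2 0], max=2
Drop 2: L rot0 at col 4 lands with bottom-row=2; cleared 0 line(s) (total 0); column heights now [0 0 0 2 3 3 4], max=4
Drop 3: S rot0 at col 2 lands with bottom-row=2; cleared 0 line(s) (total 0); column heights now [0 0 3 4 4 3 4], max=4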